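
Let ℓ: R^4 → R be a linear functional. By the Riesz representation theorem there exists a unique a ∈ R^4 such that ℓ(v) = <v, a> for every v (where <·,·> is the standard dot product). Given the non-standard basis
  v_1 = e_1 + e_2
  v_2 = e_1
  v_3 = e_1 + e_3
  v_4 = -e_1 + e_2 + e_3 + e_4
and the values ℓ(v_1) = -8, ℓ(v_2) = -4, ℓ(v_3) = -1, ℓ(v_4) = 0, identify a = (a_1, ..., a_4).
a = (-4, -4, 3, -3)

Write a = (a_1, ..., a_4) in the standard basis. For each basis vector v_i, ℓ(v_i) = <v_i, a> is a linear equation in the a_j's. Collect the n equations into a matrix system V a = ℓ, where row i of V is v_i (expressed in the standard basis). Since V is invertible (lower-triangular with 1s on the diagonal, up to permutation), solve by back-substitution:
  V =
[[1, 1, 0, 0],
 [1, 0, 0, 0],
 [1, 0, 1, 0],
 [-1, 1, 1, 1]]
  V a = (-8, -4, -1, 0)
Solving gives a = (-4, -4, 3, -3).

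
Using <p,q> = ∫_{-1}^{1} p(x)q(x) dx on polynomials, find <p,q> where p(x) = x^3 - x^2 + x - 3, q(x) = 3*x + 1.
<p,q> = -52/15

Expand the product: p(x)·q(x) = 3*x^4 - 2*x^3 + 2*x^2 - 8*x - 3.
∫_{-1}^{1} of each monomial x^k gives [2/(k+1) if k even, 0 if k odd]. Integrating term-by-term (or equivalently evaluating the antiderivative F(x) = 3*x^5/5 - x^4/2 + 2*x^3/3 - 4*x^2 - 3*x at the endpoints):
  F(1) − F(−1) = -187/30 − (-83/30) = -52/15.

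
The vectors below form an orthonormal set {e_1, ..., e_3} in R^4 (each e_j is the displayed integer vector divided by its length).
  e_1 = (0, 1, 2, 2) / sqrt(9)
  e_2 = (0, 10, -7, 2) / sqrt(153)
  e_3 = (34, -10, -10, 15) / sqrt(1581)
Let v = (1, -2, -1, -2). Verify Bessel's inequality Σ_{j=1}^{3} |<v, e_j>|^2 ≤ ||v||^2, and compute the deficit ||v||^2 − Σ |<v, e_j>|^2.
Σ |<v, e_j>|^2 = 905/93; ||v||^2 = 10; deficit = 25/93

Write each e_j = u_j / sqrt(<u_j, u_j>) where u_j is the displayed integer vector. Then <v, e_j> = <v, u_j> / sqrt(<u_j, u_j>), so |<v, e_j>|^2 = <v, u_j>^2 / <u_j, u_j>.
Coefficients: <v, e_1> = -8/sqrt(9), <v, e_2> = -17/sqrt(153), <v, e_3> = 34/sqrt(1581).
Square and sum: Σ |<v, e_j>|^2 = 905/93.
Compute ||v||^2 = v·v = 10.
Deficit = 10 − 905/93 = 25/93 ≥ 0, confirming Bessel's inequality. (The deficit equals ||v − Σ <v,e_j> e_j||^2, the squared distance from v to span{e_j}.)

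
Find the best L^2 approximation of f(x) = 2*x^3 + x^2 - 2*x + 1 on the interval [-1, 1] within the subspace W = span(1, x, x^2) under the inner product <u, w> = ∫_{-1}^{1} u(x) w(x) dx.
g(x) = x^2 - 4*x/5 + 1

The best approximation g ∈ W is the orthogonal projection of f onto W. Writing g = a_0 + a_1 x + a_2 x^2, the coefficients solve the normal equations G · a = b where
  G_{ij} = <φ_i, φ_j> and b_i = <f, φ_i>, with φ_0 = 1, φ_1 = x, φ_2 = x^2.
G =
  [2, 0, 2/3]
  [0, 2/3, 0]
  [2/3, 0, 2/5],
b = (8/3, -8/15, 16/15).
Solving gives a_0 = 1, a_1 = -4/5, a_2 = 1, so
  g(x) = x^2 - 4*x/5 + 1.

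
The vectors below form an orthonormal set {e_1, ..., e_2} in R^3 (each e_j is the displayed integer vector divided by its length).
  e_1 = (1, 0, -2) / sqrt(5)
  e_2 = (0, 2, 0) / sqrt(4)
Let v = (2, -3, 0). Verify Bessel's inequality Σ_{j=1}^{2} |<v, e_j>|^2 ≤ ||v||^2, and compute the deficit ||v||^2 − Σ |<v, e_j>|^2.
Σ |<v, e_j>|^2 = 49/5; ||v||^2 = 13; deficit = 16/5

Write each e_j = u_j / sqrt(<u_j, u_j>) where u_j is the displayed integer vector. Then <v, e_j> = <v, u_j> / sqrt(<u_j, u_j>), so |<v, e_j>|^2 = <v, u_j>^2 / <u_j, u_j>.
Coefficients: <v, e_1> = 2/sqrt(5), <v, e_2> = -6/sqrt(4).
Square and sum: Σ |<v, e_j>|^2 = 49/5.
Compute ||v||^2 = v·v = 13.
Deficit = 13 − 49/5 = 16/5 ≥ 0, confirming Bessel's inequality. (The deficit equals ||v − Σ <v,e_j> e_j||^2, the squared distance from v to span{e_j}.)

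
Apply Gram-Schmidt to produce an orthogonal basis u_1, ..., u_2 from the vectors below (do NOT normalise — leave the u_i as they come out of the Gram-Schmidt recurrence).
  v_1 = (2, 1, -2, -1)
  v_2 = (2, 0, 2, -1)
Orthogonal basis:
  u_1 = (2, 1, -2, -1)
  u_2 = (9/5, -1/10, 11/5, -9/10)

Apply the Gram-Schmidt recurrence
  u_1 = v_1
  u_i = v_i − Σ_{j<i} ((v_i · u_j) / (u_j · u_j)) · u_j.

Step by step this gives:
  u_1 = (2, 1, -2, -1)
  u_2 = (9/5, -1/10, 11/5, -9/10)

Orthogonality check:
  u_2 · u_1 = 0 (should be 0)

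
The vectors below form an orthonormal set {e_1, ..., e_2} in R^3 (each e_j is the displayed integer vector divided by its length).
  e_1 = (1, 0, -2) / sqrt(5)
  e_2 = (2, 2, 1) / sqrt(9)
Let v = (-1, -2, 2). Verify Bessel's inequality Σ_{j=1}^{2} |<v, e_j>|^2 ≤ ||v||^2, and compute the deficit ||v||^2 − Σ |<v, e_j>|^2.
Σ |<v, e_j>|^2 = 61/9; ||v||^2 = 9; deficit = 20/9

Write each e_j = u_j / sqrt(<u_j, u_j>) where u_j is the displayed integer vector. Then <v, e_j> = <v, u_j> / sqrt(<u_j, u_j>), so |<v, e_j>|^2 = <v, u_j>^2 / <u_j, u_j>.
Coefficients: <v, e_1> = -5/sqrt(5), <v, e_2> = -4/sqrt(9).
Square and sum: Σ |<v, e_j>|^2 = 61/9.
Compute ||v||^2 = v·v = 9.
Deficit = 9 − 61/9 = 20/9 ≥ 0, confirming Bessel's inequality. (The deficit equals ||v − Σ <v,e_j> e_j||^2, the squared distance from v to span{e_j}.)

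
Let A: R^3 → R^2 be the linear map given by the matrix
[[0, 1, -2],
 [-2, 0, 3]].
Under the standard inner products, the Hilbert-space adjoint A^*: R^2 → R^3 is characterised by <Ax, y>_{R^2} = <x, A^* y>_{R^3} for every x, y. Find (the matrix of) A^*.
A^* = A^T =
[[0, -2],
 [1, 0],
 [-2, 3]]

For real matrices with standard dot products, the defining identity <Ax, y> = <x, A^* y> gives (Ax)^T y = x^T (A^*) y, i.e. x^T A^T y = x^T (A^*) y. Since this holds for all x, y, we must have A^* = A^T. Therefore
A^* =
[[0, -2],
 [1, 0],
 [-2, 3]].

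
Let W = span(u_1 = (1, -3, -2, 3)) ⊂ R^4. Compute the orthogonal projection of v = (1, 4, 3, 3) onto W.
proj_W(v) = (-8/23, 24/23, 16/23, -24/23)

Set up U = [u_1 | ... | u_1] ∈ R^(4×1). The projector onto W = col(U) is P = U (U^T U)^(-1) U^T.
Compute U^T U =
  [23],
and U^T v = (-8).
Solve U^T U · c = U^T v for the coefficients: c = (-8/23). The projection is proj_W(v) = U c.
Check: (v - proj_W(v)) · u_1 = 0  (should be 0).
Result: proj_W(v) = (-8/23, 24/23, 16/23, -24/23).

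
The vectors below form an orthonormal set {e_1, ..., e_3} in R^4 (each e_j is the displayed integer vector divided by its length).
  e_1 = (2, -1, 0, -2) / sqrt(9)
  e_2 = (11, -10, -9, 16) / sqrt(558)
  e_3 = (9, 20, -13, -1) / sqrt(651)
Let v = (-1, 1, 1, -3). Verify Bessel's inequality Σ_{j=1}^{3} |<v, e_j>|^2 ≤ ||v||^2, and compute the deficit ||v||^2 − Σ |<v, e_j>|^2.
Σ |<v, e_j>|^2 = 250/21; ||v||^2 = 12; deficit = 2/21

Write each e_j = u_j / sqrt(<u_j, u_j>) where u_j is the displayed integer vector. Then <v, e_j> = <v, u_j> / sqrt(<u_j, u_j>), so |<v, e_j>|^2 = <v, u_j>^2 / <u_j, u_j>.
Coefficients: <v, e_1> = 3/sqrt(9), <v, e_2> = -78/sqrt(558), <v, e_3> = 1/sqrt(651).
Square and sum: Σ |<v, e_j>|^2 = 250/21.
Compute ||v||^2 = v·v = 12.
Deficit = 12 − 250/21 = 2/21 ≥ 0, confirming Bessel's inequality. (The deficit equals ||v − Σ <v,e_j> e_j||^2, the squared distance from v to span{e_j}.)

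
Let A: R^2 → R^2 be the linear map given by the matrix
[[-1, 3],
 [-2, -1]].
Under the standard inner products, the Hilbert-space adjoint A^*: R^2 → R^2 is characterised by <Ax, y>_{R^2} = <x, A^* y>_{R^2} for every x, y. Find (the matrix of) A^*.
A^* = A^T =
[[-1, -2],
 [3, -1]]

For real matrices with standard dot products, the defining identity <Ax, y> = <x, A^* y> gives (Ax)^T y = x^T (A^*) y, i.e. x^T A^T y = x^T (A^*) y. Since this holds for all x, y, we must have A^* = A^T. Therefore
A^* =
[[-1, -2],
 [3, -1]].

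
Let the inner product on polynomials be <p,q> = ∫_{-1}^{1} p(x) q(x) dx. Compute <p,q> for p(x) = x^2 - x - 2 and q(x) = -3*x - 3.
<p,q> = 12

Expand the product: p(x)·q(x) = -3*x^3 + 9*x + 6.
∫_{-1}^{1} of each monomial x^k gives [2/(k+1) if k even, 0 if k odd]. Integrating term-by-term (or equivalently evaluating the antiderivative F(x) = -3*x^4/4 + 9*x^2/2 + 6*x at the endpoints):
  F(1) − F(−1) = 39/4 − (-9/4) = 12.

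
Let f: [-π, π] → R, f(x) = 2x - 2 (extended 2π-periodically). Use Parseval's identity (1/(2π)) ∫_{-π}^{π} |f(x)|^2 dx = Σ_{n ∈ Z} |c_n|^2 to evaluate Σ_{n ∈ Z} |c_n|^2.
Σ |c_n|^2 = 4π^2/3 + 4

Expand and integrate term by term over [-π, π]:
  ∫ (2x)^2 dx = 4·(2π^3/3); ∫ 2·2·(-2)·x dx = 0 (odd integrand); ∫ (-2)^2 dx = 4·2π.
So (1/(2π)) ∫_{-π}^{π} (2x - 2)^2 dx = 4π^2/3 + 4 = 4π^2/3 + 4.
Parseval ⇒ Σ |c_n|^2 = 4π^2/3 + 4.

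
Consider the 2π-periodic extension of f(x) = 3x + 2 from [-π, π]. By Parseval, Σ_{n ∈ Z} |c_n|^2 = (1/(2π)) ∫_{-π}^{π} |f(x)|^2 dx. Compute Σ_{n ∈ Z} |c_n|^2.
Σ |c_n|^2 = 3π^2 + 4

Expand and integrate term by term over [-π, π]:
  ∫ (3x)^2 dx = 9·(2π^3/3); ∫ 2·3·(2)·x dx = 0 (odd integrand); ∫ 2^2 dx = 4·2π.
So (1/(2π)) ∫_{-π}^{π} (3x + 2)^2 dx = 9π^2/3 + 4 = 3π^2 + 4.
Parseval ⇒ Σ |c_n|^2 = 3π^2 + 4.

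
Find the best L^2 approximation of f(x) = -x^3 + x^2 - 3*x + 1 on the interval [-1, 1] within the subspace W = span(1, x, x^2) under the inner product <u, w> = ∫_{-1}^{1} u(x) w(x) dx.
g(x) = x^2 - 18*x/5 + 1

The best approximation g ∈ W is the orthogonal projection of f onto W. Writing g = a_0 + a_1 x + a_2 x^2, the coefficients solve the normal equations G · a = b where
  G_{ij} = <φ_i, φ_j> and b_i = <f, φ_i>, with φ_0 = 1, φ_1 = x, φ_2 = x^2.
G =
  [2, 0, 2/3]
  [0, 2/3, 0]
  [2/3, 0, 2/5],
b = (8/3, -12/5, 16/15).
Solving gives a_0 = 1, a_1 = -18/5, a_2 = 1, so
  g(x) = x^2 - 18*x/5 + 1.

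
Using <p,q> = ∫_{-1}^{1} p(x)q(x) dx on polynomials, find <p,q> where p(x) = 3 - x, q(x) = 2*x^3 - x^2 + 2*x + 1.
<p,q> = 28/15

Expand the product: p(x)·q(x) = -2*x^4 + 7*x^3 - 5*x^2 + 5*x + 3.
∫_{-1}^{1} of each monomial x^k gives [2/(k+1) if k even, 0 if k odd]. Integrating term-by-term (or equivalently evaluating the antiderivative F(x) = -2*x^5/5 + 7*x^4/4 - 5*x^3/3 + 5*x^2/2 + 3*x at the endpoints):
  F(1) − F(−1) = 311/60 − (199/60) = 28/15.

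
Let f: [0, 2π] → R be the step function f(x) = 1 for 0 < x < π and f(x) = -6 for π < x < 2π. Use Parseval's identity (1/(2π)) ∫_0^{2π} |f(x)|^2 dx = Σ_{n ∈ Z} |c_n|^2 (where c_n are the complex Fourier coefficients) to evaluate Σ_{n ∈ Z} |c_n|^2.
Σ |c_n|^2 = 37/2

Parseval equates the L^2 energy of f (normalised by 1/(2π)) with the ℓ^2 sum of its Fourier coefficients: (1/(2π)) ∫_0^{2π} |f|^2 = Σ |c_n|^2.
Compute the left side: (1/(2π)) [∫_0^π 1^2 dx + ∫_π^{2π} (-6)^2 dx] = (1/(2π)) · (1π + 36π) = (1 + 36)/2 = 37/2.
So Σ_{n ∈ Z} |c_n|^2 = 37/2.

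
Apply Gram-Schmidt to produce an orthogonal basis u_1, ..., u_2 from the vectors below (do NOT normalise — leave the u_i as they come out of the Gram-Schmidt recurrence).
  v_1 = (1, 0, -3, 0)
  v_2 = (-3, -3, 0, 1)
Orthogonal basis:
  u_1 = (1, 0, -3, 0)
  u_2 = (-27/10, -3, -9/10, 1)

Apply the Gram-Schmidt recurrence
  u_1 = v_1
  u_i = v_i − Σ_{j<i} ((v_i · u_j) / (u_j · u_j)) · u_j.

Step by step this gives:
  u_1 = (1, 0, -3, 0)
  u_2 = (-27/10, -3, -9/10, 1)

Orthogonality check:
  u_2 · u_1 = 0 (should be 0)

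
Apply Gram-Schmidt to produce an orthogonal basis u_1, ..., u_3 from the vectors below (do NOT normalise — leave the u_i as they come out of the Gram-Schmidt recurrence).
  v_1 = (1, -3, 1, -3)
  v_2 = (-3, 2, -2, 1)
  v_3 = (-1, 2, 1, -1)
Orthogonal basis:
  u_1 = (1, -3, 1, -3)
  u_2 = (-23/10, -1/10, -13/10, -11/10)
  u_3 = (-13/41, 129/82, 119/82, -49/41)

Apply the Gram-Schmidt recurrence
  u_1 = v_1
  u_i = v_i − Σ_{j<i} ((v_i · u_j) / (u_j · u_j)) · u_j.

Step by step this gives:
  u_1 = (1, -3, 1, -3)
  u_2 = (-23/10, -1/10, -13/10, -11/10)
  u_3 = (-13/41, 129/82, 119/82, -49/41)

Orthogonality check:
  u_2 · u_1 = 0 (should be 0)
  u_3 · u_1 = 0 (should be 0)
  u_3 · u_2 = 0 (should be 0)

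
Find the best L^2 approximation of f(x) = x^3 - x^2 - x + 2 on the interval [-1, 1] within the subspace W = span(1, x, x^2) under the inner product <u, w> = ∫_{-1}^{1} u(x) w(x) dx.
g(x) = -x^2 - 2*x/5 + 2

The best approximation g ∈ W is the orthogonal projection of f onto W. Writing g = a_0 + a_1 x + a_2 x^2, the coefficients solve the normal equations G · a = b where
  G_{ij} = <φ_i, φ_j> and b_i = <f, φ_i>, with φ_0 = 1, φ_1 = x, φ_2 = x^2.
G =
  [2, 0, 2/3]
  [0, 2/3, 0]
  [2/3, 0, 2/5],
b = (10/3, -4/15, 14/15).
Solving gives a_0 = 2, a_1 = -2/5, a_2 = -1, so
  g(x) = -x^2 - 2*x/5 + 2.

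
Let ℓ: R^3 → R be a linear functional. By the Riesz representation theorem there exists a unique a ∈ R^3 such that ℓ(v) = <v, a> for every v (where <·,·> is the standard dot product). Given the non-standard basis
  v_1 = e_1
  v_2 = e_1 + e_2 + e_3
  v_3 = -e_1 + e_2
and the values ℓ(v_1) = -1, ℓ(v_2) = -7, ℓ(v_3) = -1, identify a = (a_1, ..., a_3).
a = (-1, -2, -4)

Write a = (a_1, ..., a_3) in the standard basis. For each basis vector v_i, ℓ(v_i) = <v_i, a> is a linear equation in the a_j's. Collect the n equations into a matrix system V a = ℓ, where row i of V is v_i (expressed in the standard basis). Since V is invertible (lower-triangular with 1s on the diagonal, up to permutation), solve by back-substitution:
  V =
[[1, 0, 0],
 [1, 1, 1],
 [-1, 1, 0]]
  V a = (-1, -7, -1)
Solving gives a = (-1, -2, -4).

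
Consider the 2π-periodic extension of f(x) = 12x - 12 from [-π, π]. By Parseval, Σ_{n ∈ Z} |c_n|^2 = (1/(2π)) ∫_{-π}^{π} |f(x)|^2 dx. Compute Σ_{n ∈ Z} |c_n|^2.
Σ |c_n|^2 = 48π^2 + 144

Expand and integrate term by term over [-π, π]:
  ∫ (12x)^2 dx = 144·(2π^3/3); ∫ 2·12·(-12)·x dx = 0 (odd integrand); ∫ (-12)^2 dx = 144·2π.
So (1/(2π)) ∫_{-π}^{π} (12x - 12)^2 dx = 144π^2/3 + 144 = 48π^2 + 144.
Parseval ⇒ Σ |c_n|^2 = 48π^2 + 144.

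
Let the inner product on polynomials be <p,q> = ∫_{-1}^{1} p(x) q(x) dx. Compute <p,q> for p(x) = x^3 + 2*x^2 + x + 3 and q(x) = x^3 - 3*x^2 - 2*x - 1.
<p,q> = -1804/105

Expand the product: p(x)·q(x) = x^6 - x^5 - 7*x^4 - 5*x^3 - 13*x^2 - 7*x - 3.
∫_{-1}^{1} of each monomial x^k gives [2/(k+1) if k even, 0 if k odd]. Integrating term-by-term (or equivalently evaluating the antiderivative F(x) = x^7/7 - x^6/6 - 7*x^5/5 - 5*x^4/4 - 13*x^3/3 - 7*x^2/2 - 3*x at the endpoints):
  F(1) − F(−1) = -1891/140 − (1543/420) = -1804/105.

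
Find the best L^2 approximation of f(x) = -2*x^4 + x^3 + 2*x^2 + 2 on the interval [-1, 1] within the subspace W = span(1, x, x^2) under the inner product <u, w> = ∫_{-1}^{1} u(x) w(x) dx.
g(x) = 2*x^2/7 + 3*x/5 + 76/35

The best approximation g ∈ W is the orthogonal projection of f onto W. Writing g = a_0 + a_1 x + a_2 x^2, the coefficients solve the normal equations G · a = b where
  G_{ij} = <φ_i, φ_j> and b_i = <f, φ_i>, with φ_0 = 1, φ_1 = x, φ_2 = x^2.
G =
  [2, 0, 2/3]
  [0, 2/3, 0]
  [2/3, 0, 2/5],
b = (68/15, 2/5, 164/105).
Solving gives a_0 = 76/35, a_1 = 3/5, a_2 = 2/7, so
  g(x) = 2*x^2/7 + 3*x/5 + 76/35.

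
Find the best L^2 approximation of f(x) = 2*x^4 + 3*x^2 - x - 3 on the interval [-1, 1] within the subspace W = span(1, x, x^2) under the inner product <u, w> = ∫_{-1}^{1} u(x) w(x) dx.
g(x) = 33*x^2/7 - x - 111/35

The best approximation g ∈ W is the orthogonal projection of f onto W. Writing g = a_0 + a_1 x + a_2 x^2, the coefficients solve the normal equations G · a = b where
  G_{ij} = <φ_i, φ_j> and b_i = <f, φ_i>, with φ_0 = 1, φ_1 = x, φ_2 = x^2.
G =
  [2, 0, 2/3]
  [0, 2/3, 0]
  [2/3, 0, 2/5],
b = (-16/5, -2/3, -8/35).
Solving gives a_0 = -111/35, a_1 = -1, a_2 = 33/7, so
  g(x) = 33*x^2/7 - x - 111/35.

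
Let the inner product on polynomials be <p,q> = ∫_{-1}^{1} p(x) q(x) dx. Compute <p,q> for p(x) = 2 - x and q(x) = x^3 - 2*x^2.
<p,q> = -46/15

Expand the product: p(x)·q(x) = -x^4 + 4*x^3 - 4*x^2.
∫_{-1}^{1} of each monomial x^k gives [2/(k+1) if k even, 0 if k odd]. Integrating term-by-term (or equivalently evaluating the antiderivative F(x) = -x^5/5 + x^4 - 4*x^3/3 at the endpoints):
  F(1) − F(−1) = -8/15 − (38/15) = -46/15.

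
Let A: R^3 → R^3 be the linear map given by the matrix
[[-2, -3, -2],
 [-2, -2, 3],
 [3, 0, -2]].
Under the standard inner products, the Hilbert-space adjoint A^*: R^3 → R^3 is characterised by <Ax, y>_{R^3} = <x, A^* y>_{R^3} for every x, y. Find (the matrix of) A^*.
A^* = A^T =
[[-2, -2, 3],
 [-3, -2, 0],
 [-2, 3, -2]]

For real matrices with standard dot products, the defining identity <Ax, y> = <x, A^* y> gives (Ax)^T y = x^T (A^*) y, i.e. x^T A^T y = x^T (A^*) y. Since this holds for all x, y, we must have A^* = A^T. Therefore
A^* =
[[-2, -2, 3],
 [-3, -2, 0],
 [-2, 3, -2]].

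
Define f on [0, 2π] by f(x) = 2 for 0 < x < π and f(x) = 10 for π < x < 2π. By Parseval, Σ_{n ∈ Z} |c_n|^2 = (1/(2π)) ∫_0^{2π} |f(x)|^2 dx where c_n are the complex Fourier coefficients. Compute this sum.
Σ |c_n|^2 = 52

Parseval equates the L^2 energy of f (normalised by 1/(2π)) with the ℓ^2 sum of its Fourier coefficients: (1/(2π)) ∫_0^{2π} |f|^2 = Σ |c_n|^2.
Compute the left side: (1/(2π)) [∫_0^π 2^2 dx + ∫_π^{2π} 10^2 dx] = (1/(2π)) · (4π + 100π) = (4 + 100)/2 = 52.
So Σ_{n ∈ Z} |c_n|^2 = 52.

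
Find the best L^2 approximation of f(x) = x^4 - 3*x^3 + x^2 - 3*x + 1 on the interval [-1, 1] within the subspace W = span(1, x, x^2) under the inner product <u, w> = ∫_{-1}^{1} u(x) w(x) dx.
g(x) = 13*x^2/7 - 24*x/5 + 32/35

The best approximation g ∈ W is the orthogonal projection of f onto W. Writing g = a_0 + a_1 x + a_2 x^2, the coefficients solve the normal equations G · a = b where
  G_{ij} = <φ_i, φ_j> and b_i = <f, φ_i>, with φ_0 = 1, φ_1 = x, φ_2 = x^2.
G =
  [2, 0, 2/3]
  [0, 2/3, 0]
  [2/3, 0, 2/5],
b = (46/15, -16/5, 142/105).
Solving gives a_0 = 32/35, a_1 = -24/5, a_2 = 13/7, so
  g(x) = 13*x^2/7 - 24*x/5 + 32/35.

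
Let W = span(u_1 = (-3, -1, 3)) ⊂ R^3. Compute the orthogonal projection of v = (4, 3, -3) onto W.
proj_W(v) = (72/19, 24/19, -72/19)

Set up U = [u_1 | ... | u_1] ∈ R^(3×1). The projector onto W = col(U) is P = U (U^T U)^(-1) U^T.
Compute U^T U =
  [19],
and U^T v = (-24).
Solve U^T U · c = U^T v for the coefficients: c = (-24/19). The projection is proj_W(v) = U c.
Check: (v - proj_W(v)) · u_1 = 0  (should be 0).
Result: proj_W(v) = (72/19, 24/19, -72/19).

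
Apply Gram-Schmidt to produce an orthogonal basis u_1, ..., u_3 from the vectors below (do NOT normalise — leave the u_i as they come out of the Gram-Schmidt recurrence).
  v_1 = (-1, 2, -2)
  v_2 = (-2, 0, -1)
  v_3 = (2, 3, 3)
Orthogonal basis:
  u_1 = (-1, 2, -2)
  u_2 = (-14/9, -8/9, -1/9)
  u_3 = (-34/29, 51/29, 68/29)

Apply the Gram-Schmidt recurrence
  u_1 = v_1
  u_i = v_i − Σ_{j<i} ((v_i · u_j) / (u_j · u_j)) · u_j.

Step by step this gives:
  u_1 = (-1, 2, -2)
  u_2 = (-14/9, -8/9, -1/9)
  u_3 = (-34/29, 51/29, 68/29)

Orthogonality check:
  u_2 · u_1 = 0 (should be 0)
  u_3 · u_1 = 0 (should be 0)
  u_3 · u_2 = 0 (should be 0)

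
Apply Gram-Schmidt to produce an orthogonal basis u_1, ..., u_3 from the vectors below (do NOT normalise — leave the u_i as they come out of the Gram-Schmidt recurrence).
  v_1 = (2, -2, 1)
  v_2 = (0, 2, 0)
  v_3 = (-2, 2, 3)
Orthogonal basis:
  u_1 = (2, -2, 1)
  u_2 = (8/9, 10/9, 4/9)
  u_3 = (-8/5, 0, 16/5)

Apply the Gram-Schmidt recurrence
  u_1 = v_1
  u_i = v_i − Σ_{j<i} ((v_i · u_j) / (u_j · u_j)) · u_j.

Step by step this gives:
  u_1 = (2, -2, 1)
  u_2 = (8/9, 10/9, 4/9)
  u_3 = (-8/5, 0, 16/5)

Orthogonality check:
  u_2 · u_1 = 0 (should be 0)
  u_3 · u_1 = 0 (should be 0)
  u_3 · u_2 = 0 (should be 0)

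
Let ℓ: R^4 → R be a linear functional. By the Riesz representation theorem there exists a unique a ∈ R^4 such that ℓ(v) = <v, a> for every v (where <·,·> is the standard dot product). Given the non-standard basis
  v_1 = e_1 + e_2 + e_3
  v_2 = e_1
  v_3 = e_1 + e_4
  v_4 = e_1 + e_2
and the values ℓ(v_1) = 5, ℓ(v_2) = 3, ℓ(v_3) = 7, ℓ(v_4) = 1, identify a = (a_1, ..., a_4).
a = (3, -2, 4, 4)

Write a = (a_1, ..., a_4) in the standard basis. For each basis vector v_i, ℓ(v_i) = <v_i, a> is a linear equation in the a_j's. Collect the n equations into a matrix system V a = ℓ, where row i of V is v_i (expressed in the standard basis). Since V is invertible (lower-triangular with 1s on the diagonal, up to permutation), solve by back-substitution:
  V =
[[1, 1, 1, 0],
 [1, 0, 0, 0],
 [1, 0, 0, 1],
 [1, 1, 0, 0]]
  V a = (5, 3, 7, 1)
Solving gives a = (3, -2, 4, 4).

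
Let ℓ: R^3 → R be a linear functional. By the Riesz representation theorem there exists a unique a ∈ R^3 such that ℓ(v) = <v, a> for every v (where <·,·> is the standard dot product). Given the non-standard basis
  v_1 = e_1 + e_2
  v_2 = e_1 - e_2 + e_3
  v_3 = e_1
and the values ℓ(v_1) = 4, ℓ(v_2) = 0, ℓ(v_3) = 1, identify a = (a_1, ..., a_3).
a = (1, 3, 2)

Write a = (a_1, ..., a_3) in the standard basis. For each basis vector v_i, ℓ(v_i) = <v_i, a> is a linear equation in the a_j's. Collect the n equations into a matrix system V a = ℓ, where row i of V is v_i (expressed in the standard basis). Since V is invertible (lower-triangular with 1s on the diagonal, up to permutation), solve by back-substitution:
  V =
[[1, 1, 0],
 [1, -1, 1],
 [1, 0, 0]]
  V a = (4, 0, 1)
Solving gives a = (1, 3, 2).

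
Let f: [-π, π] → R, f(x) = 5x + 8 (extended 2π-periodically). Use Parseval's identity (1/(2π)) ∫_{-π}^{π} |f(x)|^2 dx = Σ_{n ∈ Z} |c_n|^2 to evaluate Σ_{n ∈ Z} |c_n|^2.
Σ |c_n|^2 = 25π^2/3 + 64

Expand and integrate term by term over [-π, π]:
  ∫ (5x)^2 dx = 25·(2π^3/3); ∫ 2·5·(8)·x dx = 0 (odd integrand); ∫ 8^2 dx = 64·2π.
So (1/(2π)) ∫_{-π}^{π} (5x + 8)^2 dx = 25π^2/3 + 64 = 25π^2/3 + 64.
Parseval ⇒ Σ |c_n|^2 = 25π^2/3 + 64.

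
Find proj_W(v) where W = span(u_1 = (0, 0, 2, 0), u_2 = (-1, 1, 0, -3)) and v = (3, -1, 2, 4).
proj_W(v) = (16/11, -16/11, 2, 48/11)

Set up U = [u_1 | ... | u_2] ∈ R^(4×2). The projector onto W = col(U) is P = U (U^T U)^(-1) U^T.
Compute U^T U =
  [4, 0]
  [0, 11],
and U^T v = (4, -16).
Solve U^T U · c = U^T v for the coefficients: c = (1, -16/11). The projection is proj_W(v) = U c.
Check: (v - proj_W(v)) · u_1 = 0  (should be 0).
Check: (v - proj_W(v)) · u_2 = 0  (should be 0).
Result: proj_W(v) = (16/11, -16/11, 2, 48/11).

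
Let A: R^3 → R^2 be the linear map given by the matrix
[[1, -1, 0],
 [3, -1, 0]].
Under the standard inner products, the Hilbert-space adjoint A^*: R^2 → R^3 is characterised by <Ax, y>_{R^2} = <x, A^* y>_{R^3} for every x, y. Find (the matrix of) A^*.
A^* = A^T =
[[1, 3],
 [-1, -1],
 [0, 0]]

For real matrices with standard dot products, the defining identity <Ax, y> = <x, A^* y> gives (Ax)^T y = x^T (A^*) y, i.e. x^T A^T y = x^T (A^*) y. Since this holds for all x, y, we must have A^* = A^T. Therefore
A^* =
[[1, 3],
 [-1, -1],
 [0, 0]].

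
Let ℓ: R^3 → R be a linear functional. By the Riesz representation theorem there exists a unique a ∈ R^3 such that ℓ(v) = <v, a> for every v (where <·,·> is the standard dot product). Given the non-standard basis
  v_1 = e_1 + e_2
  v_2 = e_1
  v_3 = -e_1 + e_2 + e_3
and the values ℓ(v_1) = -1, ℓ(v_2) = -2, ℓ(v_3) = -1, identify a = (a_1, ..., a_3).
a = (-2, 1, -4)

Write a = (a_1, ..., a_3) in the standard basis. For each basis vector v_i, ℓ(v_i) = <v_i, a> is a linear equation in the a_j's. Collect the n equations into a matrix system V a = ℓ, where row i of V is v_i (expressed in the standard basis). Since V is invertible (lower-triangular with 1s on the diagonal, up to permutation), solve by back-substitution:
  V =
[[1, 1, 0],
 [1, 0, 0],
 [-1, 1, 1]]
  V a = (-1, -2, -1)
Solving gives a = (-2, 1, -4).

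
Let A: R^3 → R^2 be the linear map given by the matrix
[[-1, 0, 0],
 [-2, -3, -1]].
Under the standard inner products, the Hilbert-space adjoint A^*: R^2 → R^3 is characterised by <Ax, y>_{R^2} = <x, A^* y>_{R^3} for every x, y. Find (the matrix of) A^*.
A^* = A^T =
[[-1, -2],
 [0, -3],
 [0, -1]]

For real matrices with standard dot products, the defining identity <Ax, y> = <x, A^* y> gives (Ax)^T y = x^T (A^*) y, i.e. x^T A^T y = x^T (A^*) y. Since this holds for all x, y, we must have A^* = A^T. Therefore
A^* =
[[-1, -2],
 [0, -3],
 [0, -1]].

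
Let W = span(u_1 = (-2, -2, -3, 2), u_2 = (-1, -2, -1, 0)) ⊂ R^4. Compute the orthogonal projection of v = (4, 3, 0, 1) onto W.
proj_W(v) = (22/15, 56/15, 16/15, 4/5)

Set up U = [u_1 | ... | u_2] ∈ R^(4×2). The projector onto W = col(U) is P = U (U^T U)^(-1) U^T.
Compute U^T U =
  [21, 9]
  [9, 6],
and U^T v = (-12, -10).
Solve U^T U · c = U^T v for the coefficients: c = (2/5, -34/15). The projection is proj_W(v) = U c.
Check: (v - proj_W(v)) · u_1 = 0  (should be 0).
Check: (v - proj_W(v)) · u_2 = 0  (should be 0).
Result: proj_W(v) = (22/15, 56/15, 16/15, 4/5).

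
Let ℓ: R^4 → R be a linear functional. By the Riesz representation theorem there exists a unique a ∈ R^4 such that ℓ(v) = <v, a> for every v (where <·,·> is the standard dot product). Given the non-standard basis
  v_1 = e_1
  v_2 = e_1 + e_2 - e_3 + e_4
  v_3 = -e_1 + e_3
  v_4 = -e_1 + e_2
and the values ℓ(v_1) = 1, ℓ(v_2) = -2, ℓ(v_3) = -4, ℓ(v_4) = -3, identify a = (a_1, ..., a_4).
a = (1, -2, -3, -4)

Write a = (a_1, ..., a_4) in the standard basis. For each basis vector v_i, ℓ(v_i) = <v_i, a> is a linear equation in the a_j's. Collect the n equations into a matrix system V a = ℓ, where row i of V is v_i (expressed in the standard basis). Since V is invertible (lower-triangular with 1s on the diagonal, up to permutation), solve by back-substitution:
  V =
[[1, 0, 0, 0],
 [1, 1, -1, 1],
 [-1, 0, 1, 0],
 [-1, 1, 0, 0]]
  V a = (1, -2, -4, -3)
Solving gives a = (1, -2, -3, -4).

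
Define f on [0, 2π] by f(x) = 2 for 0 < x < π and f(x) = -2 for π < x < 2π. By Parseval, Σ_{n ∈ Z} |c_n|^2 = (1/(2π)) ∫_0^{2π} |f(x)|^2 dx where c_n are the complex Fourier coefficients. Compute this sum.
Σ |c_n|^2 = 4

Parseval equates the L^2 energy of f (normalised by 1/(2π)) with the ℓ^2 sum of its Fourier coefficients: (1/(2π)) ∫_0^{2π} |f|^2 = Σ |c_n|^2.
Compute the left side: (1/(2π)) [∫_0^π 2^2 dx + ∫_π^{2π} (-2)^2 dx] = (1/(2π)) · (4π + 4π) = (4 + 4)/2 = 4.
So Σ_{n ∈ Z} |c_n|^2 = 4.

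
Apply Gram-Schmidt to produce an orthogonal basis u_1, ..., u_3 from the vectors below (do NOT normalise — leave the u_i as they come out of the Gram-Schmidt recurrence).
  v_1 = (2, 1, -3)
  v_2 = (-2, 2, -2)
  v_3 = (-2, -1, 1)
Orthogonal basis:
  u_1 = (2, 1, -3)
  u_2 = (-18/7, 12/7, -8/7)
  u_3 = (-6/19, -15/19, -9/19)

Apply the Gram-Schmidt recurrence
  u_1 = v_1
  u_i = v_i − Σ_{j<i} ((v_i · u_j) / (u_j · u_j)) · u_j.

Step by step this gives:
  u_1 = (2, 1, -3)
  u_2 = (-18/7, 12/7, -8/7)
  u_3 = (-6/19, -15/19, -9/19)

Orthogonality check:
  u_2 · u_1 = 0 (should be 0)
  u_3 · u_1 = 0 (should be 0)
  u_3 · u_2 = 0 (should be 0)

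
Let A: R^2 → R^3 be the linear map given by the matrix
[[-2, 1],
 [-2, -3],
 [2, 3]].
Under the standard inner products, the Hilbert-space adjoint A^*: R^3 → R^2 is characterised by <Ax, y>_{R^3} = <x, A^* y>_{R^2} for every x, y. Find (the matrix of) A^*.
A^* = A^T =
[[-2, -2, 2],
 [1, -3, 3]]

For real matrices with standard dot products, the defining identity <Ax, y> = <x, A^* y> gives (Ax)^T y = x^T (A^*) y, i.e. x^T A^T y = x^T (A^*) y. Since this holds for all x, y, we must have A^* = A^T. Therefore
A^* =
[[-2, -2, 2],
 [1, -3, 3]].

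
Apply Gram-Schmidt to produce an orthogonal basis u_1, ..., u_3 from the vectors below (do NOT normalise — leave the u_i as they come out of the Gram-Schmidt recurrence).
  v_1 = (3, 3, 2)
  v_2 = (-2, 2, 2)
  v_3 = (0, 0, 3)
Orthogonal basis:
  u_1 = (3, 3, 2)
  u_2 = (-28/11, 16/11, 18/11)
  u_3 = (9/31, -45/31, 54/31)

Apply the Gram-Schmidt recurrence
  u_1 = v_1
  u_i = v_i − Σ_{j<i} ((v_i · u_j) / (u_j · u_j)) · u_j.

Step by step this gives:
  u_1 = (3, 3, 2)
  u_2 = (-28/11, 16/11, 18/11)
  u_3 = (9/31, -45/31, 54/31)

Orthogonality check:
  u_2 · u_1 = 0 (should be 0)
  u_3 · u_1 = 0 (should be 0)
  u_3 · u_2 = 0 (should be 0)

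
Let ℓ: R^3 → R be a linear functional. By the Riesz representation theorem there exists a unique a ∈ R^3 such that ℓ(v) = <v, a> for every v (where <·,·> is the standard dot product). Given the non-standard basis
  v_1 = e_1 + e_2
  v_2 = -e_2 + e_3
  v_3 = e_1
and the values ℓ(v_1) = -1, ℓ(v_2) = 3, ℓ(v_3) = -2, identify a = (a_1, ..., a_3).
a = (-2, 1, 4)

Write a = (a_1, ..., a_3) in the standard basis. For each basis vector v_i, ℓ(v_i) = <v_i, a> is a linear equation in the a_j's. Collect the n equations into a matrix system V a = ℓ, where row i of V is v_i (expressed in the standard basis). Since V is invertible (lower-triangular with 1s on the diagonal, up to permutation), solve by back-substitution:
  V =
[[1, 1, 0],
 [0, -1, 1],
 [1, 0, 0]]
  V a = (-1, 3, -2)
Solving gives a = (-2, 1, 4).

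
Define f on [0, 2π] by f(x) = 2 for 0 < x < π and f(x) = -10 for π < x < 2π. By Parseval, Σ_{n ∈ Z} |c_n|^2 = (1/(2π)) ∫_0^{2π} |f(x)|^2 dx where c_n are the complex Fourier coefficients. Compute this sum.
Σ |c_n|^2 = 52

Parseval equates the L^2 energy of f (normalised by 1/(2π)) with the ℓ^2 sum of its Fourier coefficients: (1/(2π)) ∫_0^{2π} |f|^2 = Σ |c_n|^2.
Compute the left side: (1/(2π)) [∫_0^π 2^2 dx + ∫_π^{2π} (-10)^2 dx] = (1/(2π)) · (4π + 100π) = (4 + 100)/2 = 52.
So Σ_{n ∈ Z} |c_n|^2 = 52.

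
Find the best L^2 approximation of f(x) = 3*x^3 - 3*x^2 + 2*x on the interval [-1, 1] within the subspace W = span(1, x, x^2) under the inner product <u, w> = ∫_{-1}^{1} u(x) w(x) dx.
g(x) = -3*x^2 + 19*x/5

The best approximation g ∈ W is the orthogonal projection of f onto W. Writing g = a_0 + a_1 x + a_2 x^2, the coefficients solve the normal equations G · a = b where
  G_{ij} = <φ_i, φ_j> and b_i = <f, φ_i>, with φ_0 = 1, φ_1 = x, φ_2 = x^2.
G =
  [2, 0, 2/3]
  [0, 2/3, 0]
  [2/3, 0, 2/5],
b = (-2, 38/15, -6/5).
Solving gives a_0 = 0, a_1 = 19/5, a_2 = -3, so
  g(x) = -3*x^2 + 19*x/5.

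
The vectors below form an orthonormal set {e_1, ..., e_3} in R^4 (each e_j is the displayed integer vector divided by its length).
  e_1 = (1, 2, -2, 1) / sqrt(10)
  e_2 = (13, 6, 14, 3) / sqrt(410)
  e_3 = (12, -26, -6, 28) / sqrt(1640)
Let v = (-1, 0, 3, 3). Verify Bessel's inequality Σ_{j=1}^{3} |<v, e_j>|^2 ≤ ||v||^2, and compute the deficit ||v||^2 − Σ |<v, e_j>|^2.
Σ |<v, e_j>|^2 = 69/10; ||v||^2 = 19; deficit = 121/10

Write each e_j = u_j / sqrt(<u_j, u_j>) where u_j is the displayed integer vector. Then <v, e_j> = <v, u_j> / sqrt(<u_j, u_j>), so |<v, e_j>|^2 = <v, u_j>^2 / <u_j, u_j>.
Coefficients: <v, e_1> = -4/sqrt(10), <v, e_2> = 38/sqrt(410), <v, e_3> = 54/sqrt(1640).
Square and sum: Σ |<v, e_j>|^2 = 69/10.
Compute ||v||^2 = v·v = 19.
Deficit = 19 − 69/10 = 121/10 ≥ 0, confirming Bessel's inequality. (The deficit equals ||v − Σ <v,e_j> e_j||^2, the squared distance from v to span{e_j}.)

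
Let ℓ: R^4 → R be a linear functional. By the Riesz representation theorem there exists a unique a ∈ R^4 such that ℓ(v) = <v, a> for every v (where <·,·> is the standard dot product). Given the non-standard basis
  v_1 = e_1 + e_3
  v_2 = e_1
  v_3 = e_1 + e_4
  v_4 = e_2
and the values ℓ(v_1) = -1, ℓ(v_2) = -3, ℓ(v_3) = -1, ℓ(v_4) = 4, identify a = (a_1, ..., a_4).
a = (-3, 4, 2, 2)

Write a = (a_1, ..., a_4) in the standard basis. For each basis vector v_i, ℓ(v_i) = <v_i, a> is a linear equation in the a_j's. Collect the n equations into a matrix system V a = ℓ, where row i of V is v_i (expressed in the standard basis). Since V is invertible (lower-triangular with 1s on the diagonal, up to permutation), solve by back-substitution:
  V =
[[1, 0, 1, 0],
 [1, 0, 0, 0],
 [1, 0, 0, 1],
 [0, 1, 0, 0]]
  V a = (-1, -3, -1, 4)
Solving gives a = (-3, 4, 2, 2).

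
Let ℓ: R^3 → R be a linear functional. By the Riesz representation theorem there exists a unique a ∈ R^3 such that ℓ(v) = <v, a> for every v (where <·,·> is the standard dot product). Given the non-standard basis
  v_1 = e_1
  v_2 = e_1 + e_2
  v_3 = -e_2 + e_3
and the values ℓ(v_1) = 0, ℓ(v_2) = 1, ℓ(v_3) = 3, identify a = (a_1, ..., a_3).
a = (0, 1, 4)

Write a = (a_1, ..., a_3) in the standard basis. For each basis vector v_i, ℓ(v_i) = <v_i, a> is a linear equation in the a_j's. Collect the n equations into a matrix system V a = ℓ, where row i of V is v_i (expressed in the standard basis). Since V is invertible (lower-triangular with 1s on the diagonal, up to permutation), solve by back-substitution:
  V =
[[1, 0, 0],
 [1, 1, 0],
 [0, -1, 1]]
  V a = (0, 1, 3)
Solving gives a = (0, 1, 4).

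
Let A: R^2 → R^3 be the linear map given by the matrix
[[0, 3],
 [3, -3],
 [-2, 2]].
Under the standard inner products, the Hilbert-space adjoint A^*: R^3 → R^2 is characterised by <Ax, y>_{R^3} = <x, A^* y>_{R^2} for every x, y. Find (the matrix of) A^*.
A^* = A^T =
[[0, 3, -2],
 [3, -3, 2]]

For real matrices with standard dot products, the defining identity <Ax, y> = <x, A^* y> gives (Ax)^T y = x^T (A^*) y, i.e. x^T A^T y = x^T (A^*) y. Since this holds for all x, y, we must have A^* = A^T. Therefore
A^* =
[[0, 3, -2],
 [3, -3, 2]].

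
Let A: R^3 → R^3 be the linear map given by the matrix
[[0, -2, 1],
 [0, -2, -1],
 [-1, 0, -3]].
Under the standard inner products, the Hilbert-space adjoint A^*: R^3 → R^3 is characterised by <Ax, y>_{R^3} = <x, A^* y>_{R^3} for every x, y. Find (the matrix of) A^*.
A^* = A^T =
[[0, 0, -1],
 [-2, -2, 0],
 [1, -1, -3]]

For real matrices with standard dot products, the defining identity <Ax, y> = <x, A^* y> gives (Ax)^T y = x^T (A^*) y, i.e. x^T A^T y = x^T (A^*) y. Since this holds for all x, y, we must have A^* = A^T. Therefore
A^* =
[[0, 0, -1],
 [-2, -2, 0],
 [1, -1, -3]].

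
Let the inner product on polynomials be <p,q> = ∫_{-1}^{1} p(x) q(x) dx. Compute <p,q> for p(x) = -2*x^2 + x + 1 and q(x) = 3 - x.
<p,q> = 4/3

Expand the product: p(x)·q(x) = 2*x^3 - 7*x^2 + 2*x + 3.
∫_{-1}^{1} of each monomial x^k gives [2/(k+1) if k even, 0 if k odd]. Integrating term-by-term (or equivalently evaluating the antiderivative F(x) = x^4/2 - 7*x^3/3 + x^2 + 3*x at the endpoints):
  F(1) − F(−1) = 13/6 − (5/6) = 4/3.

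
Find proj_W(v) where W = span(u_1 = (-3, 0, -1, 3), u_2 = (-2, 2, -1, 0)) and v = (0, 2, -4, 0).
proj_W(v) = (-94/61, 124/61, -52/61, -30/61)

Set up U = [u_1 | ... | u_2] ∈ R^(4×2). The projector onto W = col(U) is P = U (U^T U)^(-1) U^T.
Compute U^T U =
  [19, 7]
  [7, 9],
and U^T v = (4, 8).
Solve U^T U · c = U^T v for the coefficients: c = (-10/61, 62/61). The projection is proj_W(v) = U c.
Check: (v - proj_W(v)) · u_1 = 0  (should be 0).
Check: (v - proj_W(v)) · u_2 = 0  (should be 0).
Result: proj_W(v) = (-94/61, 124/61, -52/61, -30/61).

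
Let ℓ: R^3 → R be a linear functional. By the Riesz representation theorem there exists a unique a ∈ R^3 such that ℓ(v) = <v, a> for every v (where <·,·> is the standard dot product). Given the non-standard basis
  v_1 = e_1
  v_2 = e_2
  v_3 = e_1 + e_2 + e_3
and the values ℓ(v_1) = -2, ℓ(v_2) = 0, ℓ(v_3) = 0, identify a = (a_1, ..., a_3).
a = (-2, 0, 2)

Write a = (a_1, ..., a_3) in the standard basis. For each basis vector v_i, ℓ(v_i) = <v_i, a> is a linear equation in the a_j's. Collect the n equations into a matrix system V a = ℓ, where row i of V is v_i (expressed in the standard basis). Since V is invertible (lower-triangular with 1s on the diagonal, up to permutation), solve by back-substitution:
  V =
[[1, 0, 0],
 [0, 1, 0],
 [1, 1, 1]]
  V a = (-2, 0, 0)
Solving gives a = (-2, 0, 2).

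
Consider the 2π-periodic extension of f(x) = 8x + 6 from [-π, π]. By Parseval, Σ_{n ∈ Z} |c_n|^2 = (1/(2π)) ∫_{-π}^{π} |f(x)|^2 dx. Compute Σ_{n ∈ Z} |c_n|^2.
Σ |c_n|^2 = 64π^2/3 + 36

Expand and integrate term by term over [-π, π]:
  ∫ (8x)^2 dx = 64·(2π^3/3); ∫ 2·8·(6)·x dx = 0 (odd integrand); ∫ 6^2 dx = 36·2π.
So (1/(2π)) ∫_{-π}^{π} (8x + 6)^2 dx = 64π^2/3 + 36 = 64π^2/3 + 36.
Parseval ⇒ Σ |c_n|^2 = 64π^2/3 + 36.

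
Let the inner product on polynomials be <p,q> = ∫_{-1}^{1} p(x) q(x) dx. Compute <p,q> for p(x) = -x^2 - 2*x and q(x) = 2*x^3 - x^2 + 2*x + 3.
<p,q> = -88/15

Expand the product: p(x)·q(x) = -2*x^5 - 3*x^4 - 7*x^2 - 6*x.
∫_{-1}^{1} of each monomial x^k gives [2/(k+1) if k even, 0 if k odd]. Integrating term-by-term (or equivalently evaluating the antiderivative F(x) = -x^6/3 - 3*x^5/5 - 7*x^3/3 - 3*x^2 at the endpoints):
  F(1) − F(−1) = -94/15 − (-2/5) = -88/15.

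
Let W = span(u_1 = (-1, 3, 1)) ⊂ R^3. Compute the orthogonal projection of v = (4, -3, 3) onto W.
proj_W(v) = (10/11, -30/11, -10/11)

Set up U = [u_1 | ... | u_1] ∈ R^(3×1). The projector onto W = col(U) is P = U (U^T U)^(-1) U^T.
Compute U^T U =
  [11],
and U^T v = (-10).
Solve U^T U · c = U^T v for the coefficients: c = (-10/11). The projection is proj_W(v) = U c.
Check: (v - proj_W(v)) · u_1 = 0  (should be 0).
Result: proj_W(v) = (10/11, -30/11, -10/11).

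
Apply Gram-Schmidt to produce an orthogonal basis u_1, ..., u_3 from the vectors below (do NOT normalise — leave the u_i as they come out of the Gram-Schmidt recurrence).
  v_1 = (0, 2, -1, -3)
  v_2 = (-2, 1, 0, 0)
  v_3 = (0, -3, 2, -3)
Orthogonal basis:
  u_1 = (0, 2, -1, -3)
  u_2 = (-2, 5/7, 1/7, 3/7)
  u_3 = (-4/3, -8/3, 13/6, -5/2)

Apply the Gram-Schmidt recurrence
  u_1 = v_1
  u_i = v_i − Σ_{j<i} ((v_i · u_j) / (u_j · u_j)) · u_j.

Step by step this gives:
  u_1 = (0, 2, -1, -3)
  u_2 = (-2, 5/7, 1/7, 3/7)
  u_3 = (-4/3, -8/3, 13/6, -5/2)

Orthogonality check:
  u_2 · u_1 = 0 (should be 0)
  u_3 · u_1 = 0 (should be 0)
  u_3 · u_2 = 0 (should be 0)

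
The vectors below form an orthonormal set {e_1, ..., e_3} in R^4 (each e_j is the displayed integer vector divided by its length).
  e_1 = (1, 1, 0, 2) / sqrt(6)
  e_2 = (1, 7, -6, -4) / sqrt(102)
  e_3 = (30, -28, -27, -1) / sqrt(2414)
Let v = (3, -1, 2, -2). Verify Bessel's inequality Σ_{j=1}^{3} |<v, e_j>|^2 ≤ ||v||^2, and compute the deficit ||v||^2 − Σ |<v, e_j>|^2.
Σ |<v, e_j>|^2 = 220/71; ||v||^2 = 18; deficit = 1058/71

Write each e_j = u_j / sqrt(<u_j, u_j>) where u_j is the displayed integer vector. Then <v, e_j> = <v, u_j> / sqrt(<u_j, u_j>), so |<v, e_j>|^2 = <v, u_j>^2 / <u_j, u_j>.
Coefficients: <v, e_1> = -2/sqrt(6), <v, e_2> = -8/sqrt(102), <v, e_3> = 66/sqrt(2414).
Square and sum: Σ |<v, e_j>|^2 = 220/71.
Compute ||v||^2 = v·v = 18.
Deficit = 18 − 220/71 = 1058/71 ≥ 0, confirming Bessel's inequality. (The deficit equals ||v − Σ <v,e_j> e_j||^2, the squared distance from v to span{e_j}.)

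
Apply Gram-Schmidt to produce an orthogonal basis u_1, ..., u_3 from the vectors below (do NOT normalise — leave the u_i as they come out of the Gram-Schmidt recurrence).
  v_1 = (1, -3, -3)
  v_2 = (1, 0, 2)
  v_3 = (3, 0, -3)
Orthogonal basis:
  u_1 = (1, -3, -3)
  u_2 = (24/19, -15/19, 23/19)
  u_3 = (81/35, 27/14, -81/70)

Apply the Gram-Schmidt recurrence
  u_1 = v_1
  u_i = v_i − Σ_{j<i} ((v_i · u_j) / (u_j · u_j)) · u_j.

Step by step this gives:
  u_1 = (1, -3, -3)
  u_2 = (24/19, -15/19, 23/19)
  u_3 = (81/35, 27/14, -81/70)

Orthogonality check:
  u_2 · u_1 = 0 (should be 0)
  u_3 · u_1 = 0 (should be 0)
  u_3 · u_2 = 0 (should be 0)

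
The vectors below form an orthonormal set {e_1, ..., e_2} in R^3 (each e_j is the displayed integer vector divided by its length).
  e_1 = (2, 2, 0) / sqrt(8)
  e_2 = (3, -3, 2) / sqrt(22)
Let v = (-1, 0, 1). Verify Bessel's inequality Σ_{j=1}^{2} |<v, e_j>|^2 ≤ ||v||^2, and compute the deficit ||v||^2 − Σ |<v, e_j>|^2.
Σ |<v, e_j>|^2 = 6/11; ||v||^2 = 2; deficit = 16/11

Write each e_j = u_j / sqrt(<u_j, u_j>) where u_j is the displayed integer vector. Then <v, e_j> = <v, u_j> / sqrt(<u_j, u_j>), so |<v, e_j>|^2 = <v, u_j>^2 / <u_j, u_j>.
Coefficients: <v, e_1> = -2/sqrt(8), <v, e_2> = -1/sqrt(22).
Square and sum: Σ |<v, e_j>|^2 = 6/11.
Compute ||v||^2 = v·v = 2.
Deficit = 2 − 6/11 = 16/11 ≥ 0, confirming Bessel's inequality. (The deficit equals ||v − Σ <v,e_j> e_j||^2, the squared distance from v to span{e_j}.)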